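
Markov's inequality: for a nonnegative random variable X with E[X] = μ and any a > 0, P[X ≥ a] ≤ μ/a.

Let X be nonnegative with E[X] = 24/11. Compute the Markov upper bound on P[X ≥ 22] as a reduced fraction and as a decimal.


μ = E[X] = 24/11, a = 22.
Markov: P[X ≥ 22] ≤ μ/a = (24/11)/22 = 12/121.
Numerically: ≈ 0.099174.
(Since a = 22 > μ = 2.181818, the bound 12/121 is < 1 and informative.)

P[X ≥ 22] ≤ 12/121 ≈ 0.099174.


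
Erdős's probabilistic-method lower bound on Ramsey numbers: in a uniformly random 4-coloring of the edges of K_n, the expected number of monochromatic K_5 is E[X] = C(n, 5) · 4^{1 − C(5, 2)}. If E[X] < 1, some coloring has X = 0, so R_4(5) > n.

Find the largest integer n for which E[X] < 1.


We need C(n, 5) · 4^{1 − 10} < 1, i.e. C(n, 5) < 4^{10 − 1} = 262144.
Check values of n near the boundary:
  n = 30: C(30, 5) = 142506; 142506 < 262144? YES
  n = 31: C(31, 5) = 169911; 169911 < 262144? YES
  n = 32: C(32, 5) = 201376; 201376 < 262144? YES
  n = 33: C(33, 5) = 237336; 237336 < 262144? YES
  n = 34: C(34, 5) = 278256; 278256 < 262144? NO
  n = 35: C(35, 5) = 324632; 324632 < 262144? NO
  n = 36: C(36, 5) = 376992; 376992 < 262144? NO
The largest n with C(n, 5) < 262144 is n = 33 (where E[X] = 29667/32768 ≈ 0.905365). Hence R_4(5) > 33, i.e. R_4(5) ≥ 34.

Largest n = 33; hence R_4(5) > 33.


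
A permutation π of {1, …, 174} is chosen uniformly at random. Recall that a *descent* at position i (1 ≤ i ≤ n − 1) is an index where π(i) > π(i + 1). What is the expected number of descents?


Write X = Σ X_I over i = 1, …, 173, with X_I the indicator of one descent.
There are 173 indicators.
For each fixed i, the pair (π(i), π(i+1)) is a uniformly random ordered pair of distinct values from {1, …, 174}; by symmetry P[π(i) > π(i+1)] = 1/2.
By linearity: E[X] = 173 · (1/2) = (174 − 1) · (1/2) = 173/2 ≈ 86.50000.

E[X] = 173/2 = 86.50000.


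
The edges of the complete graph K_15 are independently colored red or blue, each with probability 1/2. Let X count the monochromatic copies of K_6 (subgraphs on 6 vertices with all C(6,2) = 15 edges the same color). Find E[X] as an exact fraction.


Let X = Σ_S X_S over the C(15, 6) = 5005 subsets S of size 6, where X_S = 1 if the K_6 on S is monochromatic.
For a fixed S, the K_6 on S has C(6, 2) = 15 edges. P[all 15 edges red] = (1/2)^15, and likewise for blue, so P[monochromatic] = 2·(1/2)^15 = 2^{1 − 15} = 1/16384.
By linearity: E[X] = C(15, 6) · 2^{1 − 15} = 5005 · 1/16384 = 5005/16384.
Numerically: E[X] ≈ 0.305.

E[X] = C(15,6)·2^(1−C(6,2)) = 5005/16384 ≈ 0.305.


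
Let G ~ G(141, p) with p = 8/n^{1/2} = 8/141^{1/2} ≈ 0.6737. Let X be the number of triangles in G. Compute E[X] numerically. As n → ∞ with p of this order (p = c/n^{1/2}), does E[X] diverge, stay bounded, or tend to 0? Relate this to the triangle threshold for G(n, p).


Number of potential triangles: C(141, 3) = 457310.
Each occurs with probability p³ ≈ (0.6737)³ ≈ 3.058027e-01.
By linearity: E[X] = C(141, 3)·p³ ≈ 457310 · 3.058027e-01 ≈ 139846.6251.
Since α = 1/2 < 1, p = c/n^{1/2} ≫ 1/n is above the triangle threshold p ~ 1/n. Asymptotically E[X] ~ (c³/6)·n^{3(1−α)} = (8³/6)·n^{1.5} → ∞; triangles are abundant w.h.p.

E[X] ≈ 139846.6251; in regime p = Θ(1/n^{1/2}) E[X] diverges (above the triangle threshold p ~ 1/n).


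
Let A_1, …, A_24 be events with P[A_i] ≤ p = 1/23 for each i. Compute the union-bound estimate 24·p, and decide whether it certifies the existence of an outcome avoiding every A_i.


Union bound: P[∪_{i=1}^{24} A_i] ≤ Σ_i P[A_i] ≤ 24·p = 24·(1/23) = 24/23.
Numerically: 24/23 ≈ 1.043478.
Is 24/23 < 1? NO.
Since the bound 24/23 is ≥ 1, the union bound is uninformative here; it does NOT by itself certify existence.

24·p = 24/23 ≈ 1.043478; existence NOT certified by the union bound.


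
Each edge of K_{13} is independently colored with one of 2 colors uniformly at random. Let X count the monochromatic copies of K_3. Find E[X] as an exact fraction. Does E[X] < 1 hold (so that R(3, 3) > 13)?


E[X] = C(13, 3) · 2^{1 − 3} = 286 · 2^{−2} = 286/4.
As a reduced fraction: E[X] = 143/2 ≈ 71.500.
Is E[X] < 1? NO.
Since E[X] ≥ 1, the first-moment bound is inconclusive at n = 13; it does NOT by itself certify R(3, 3) > 13.

E[X] = 143/2 ≈ 71.500; E[X] ≥ 1; first-moment method inconclusive here.


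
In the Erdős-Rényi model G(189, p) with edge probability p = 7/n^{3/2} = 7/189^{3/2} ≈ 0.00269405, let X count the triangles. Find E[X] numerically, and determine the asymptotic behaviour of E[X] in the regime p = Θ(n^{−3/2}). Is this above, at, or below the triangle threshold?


Number of potential triangles: C(189, 3) = 1107414.
Each occurs with probability p³ ≈ (0.00269405)³ ≈ 1.95531171e-08.
By linearity: E[X] = C(189, 3)·p³ ≈ 1107414 · 1.95531171e-08 ≈ 0.021653.
Since α = 3/2 > 1, p = c/n^{3/2} = o(1/n) is below the triangle threshold p ~ 1/n. Asymptotically E[X] ~ (c³/6)·n^{3(1−α)} = (7³/6)·n^{-1.5} → 0, so by Markov's inequality G has no triangles w.h.p.

E[X] ≈ 0.021653; in regime p = Θ(1/n^{3/2}) E[X] tends to 0 (below the triangle threshold p ~ 1/n).


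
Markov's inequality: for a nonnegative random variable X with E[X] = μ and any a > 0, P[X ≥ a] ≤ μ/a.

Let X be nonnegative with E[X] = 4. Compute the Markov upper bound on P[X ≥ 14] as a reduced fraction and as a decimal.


μ = E[X] = 4, a = 14.
Markov: P[X ≥ 14] ≤ μ/a = (4)/14 = 2/7.
Numerically: ≈ 0.28571.
(Since a = 14 > μ = 4.00000, the bound 2/7 is < 1 and informative.)

P[X ≥ 14] ≤ 2/7 ≈ 0.28571.


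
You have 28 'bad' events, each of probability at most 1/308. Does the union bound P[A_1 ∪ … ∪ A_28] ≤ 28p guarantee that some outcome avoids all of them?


Union bound: P[∪_{i=1}^{28} A_i] ≤ Σ_i P[A_i] ≤ 28·p = 28·(1/308) = 1/11.
Numerically: 1/11 ≈ 0.0909.
Is 1/11 < 1? YES.
Since P[∪ A_i] ≤ 1/11 < 1, the complement has P[∩ A_i^c] ≥ 1 − 1/11 = 10/11 > 0, so some outcome avoids every A_i.

28·p = 1/11 ≈ 0.0909; existence CERTIFIED by the union bound.


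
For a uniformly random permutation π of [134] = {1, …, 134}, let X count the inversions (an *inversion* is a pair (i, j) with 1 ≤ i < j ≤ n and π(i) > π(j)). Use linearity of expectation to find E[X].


Write X = Σ X_I over the C(134, 2) = 8911 pairs i < j, with X_I the indicator of one inversion.
There are 8911 indicators.
For each fixed pair i < j, the values π(i) and π(j) are two distinct elements of {1, …, 134} in uniformly random order; by symmetry P[π(i) > π(j)] = 1/2.
By linearity: E[X] = 8911 · (1/2) = C(134, 2) · (1/2) = 8911/2 = 8911/2 ≈ 4455.50000.

E[X] = 8911/2 = 4455.50000.


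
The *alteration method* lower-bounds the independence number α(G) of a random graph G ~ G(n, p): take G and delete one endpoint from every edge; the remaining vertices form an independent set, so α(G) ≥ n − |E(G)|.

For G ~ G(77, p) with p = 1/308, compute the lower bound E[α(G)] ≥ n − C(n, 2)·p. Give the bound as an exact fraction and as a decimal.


E[|E(G)|] = C(77, 2)·p = 2926 · (1/308) = 19/2.
E[α(G)] ≥ n − E[|E(G)|] = 77 − 19/2 = 135/2.
Numerically: ≈ 67.5000.
(This is only a lower bound; the true E[α(G)] may be larger.)

E[α(G)] ≥ 135/2 ≈ 67.5000.


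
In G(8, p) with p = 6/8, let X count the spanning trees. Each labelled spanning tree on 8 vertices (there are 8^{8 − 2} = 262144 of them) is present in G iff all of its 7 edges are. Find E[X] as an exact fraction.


K_8 has 8^{8 − 2} = 262144 labelled spanning trees.
For each such spanning tree H, let X_H = 1 if all 7 edges of H are present in G. Then P[X_H = 1] = p^{7} = (3/4)^{7} = 2187/16384.
By linearity of expectation: E[X] = Σ_H E[X_H] = 262144 · p^{7} = 262144 · 2187/16384 = 34992.
Numerically: E[X] ≈ 3.499e+04.

E[X] = 262144 · (3/4)^{7} = 34992 ≈ 3.499e+04.


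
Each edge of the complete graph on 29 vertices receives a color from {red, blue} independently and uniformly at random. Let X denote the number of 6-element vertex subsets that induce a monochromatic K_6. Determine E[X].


Let X = Σ_S X_S over the C(29, 6) = 475020 subsets S of size 6, where X_S = 1 if the K_6 on S is monochromatic.
For a fixed S, the K_6 on S has C(6, 2) = 15 edges. P[all 15 edges red] = (1/2)^15, and likewise for blue, so P[monochromatic] = 2·(1/2)^15 = 2^{1 − 15} = 1/16384.
By linearity of expectation: E[X] = C(29, 6) · 2^{1 − 15} = 475020 · 1/16384 = 118755/4096.
Numerically: E[X] ≈ 28.9929.

E[X] = C(29,6)·2^(1−C(6,2)) = 118755/4096 ≈ 28.9929.


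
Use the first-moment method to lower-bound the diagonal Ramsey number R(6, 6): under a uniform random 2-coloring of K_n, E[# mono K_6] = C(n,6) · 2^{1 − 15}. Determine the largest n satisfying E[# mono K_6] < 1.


We need C(n, 6) · 2^{1 − 15} < 1, i.e. C(n, 6) < 2^{15 − 1} = 16384.
Check values of n near the boundary:
  n = 13: C(13, 6) = 1716; 1716 < 16384? YES
  n = 14: C(14, 6) = 3003; 3003 < 16384? YES
  n = 15: C(15, 6) = 5005; 5005 < 16384? YES
  n = 16: C(16, 6) = 8008; 8008 < 16384? YES
  n = 17: C(17, 6) = 12376; 12376 < 16384? YES
  n = 18: C(18, 6) = 18564; 18564 < 16384? NO
  n = 19: C(19, 6) = 27132; 27132 < 16384? NO
  n = 20: C(20, 6) = 38760; 38760 < 16384? NO
The largest n with C(n, 6) < 16384 is n = 17 (where E[X] = 1547/2048 ≈ 0.75537). Hence R(6, 6) > 17, i.e. R(6, 6) ≥ 18.

Largest n = 17; hence R(6, 6) > 17.


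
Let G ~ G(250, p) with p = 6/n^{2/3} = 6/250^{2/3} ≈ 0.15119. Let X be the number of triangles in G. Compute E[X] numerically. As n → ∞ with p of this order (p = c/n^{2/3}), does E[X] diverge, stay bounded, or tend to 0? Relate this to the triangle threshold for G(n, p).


Number of potential triangles: C(250, 3) = 2573000.
Each occurs with probability p³ ≈ (0.15119)³ ≈ 3.4560000e-03.
By linearity: E[X] = C(250, 3)·p³ ≈ 2573000 · 3.4560000e-03 ≈ 8892.28800.
Since α = 2/3 < 1, p = c/n^{2/3} ≫ 1/n is above the triangle threshold p ~ 1/n. Asymptotically E[X] ~ (c³/6)·n^{3(1−α)} = (6³/6)·n^{1} → ∞; triangles are abundant w.h.p.

E[X] ≈ 8892.28800; in regime p = Θ(1/n^{2/3}) E[X] diverges (above the triangle threshold p ~ 1/n).


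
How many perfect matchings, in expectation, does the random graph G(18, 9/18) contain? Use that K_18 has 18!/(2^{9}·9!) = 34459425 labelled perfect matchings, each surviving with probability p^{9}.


K_18 has 18!/(2^{9}·9!) = 34459425 labelled perfect matchings.
For each such perfect matching H, let X_H = 1 if all 9 edges of H are present in G. Then P[X_H = 1] = p^{9} = (1/2)^{9} = 1/512.
By linearity of expectation: E[X] = Σ_H E[X_H] = 34459425 · p^{9} = 34459425 · 1/512 = 34459425/512.
Numerically: E[X] ≈ 67304.

E[X] = 34459425 · (1/2)^{9} = 34459425/512 ≈ 67304.


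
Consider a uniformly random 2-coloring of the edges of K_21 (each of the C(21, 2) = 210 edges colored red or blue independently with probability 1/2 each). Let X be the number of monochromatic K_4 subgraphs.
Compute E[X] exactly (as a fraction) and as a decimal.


Let X = Σ_S X_S over the C(21, 4) = 5985 subsets S of size 4, where X_S = 1 if the K_4 on S is monochromatic.
For a fixed S, the K_4 on S has C(4, 2) = 6 edges. P[all 6 edges red] = (1/2)^6, and likewise for blue, so P[monochromatic] = 2·(1/2)^6 = 2^{1 − 6} = 1/32.
By linearity of expectation: E[X] = C(21, 4) · 2^{1 − 6} = 5985 · 1/32 = 5985/32.
Numerically: E[X] ≈ 187.0312.

E[X] = C(21,4)·2^(1−C(4,2)) = 5985/32 ≈ 187.0312.


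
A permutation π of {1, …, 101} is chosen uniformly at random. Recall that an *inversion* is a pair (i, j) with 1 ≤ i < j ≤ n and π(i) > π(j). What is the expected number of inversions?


Write X = Σ X_I over the C(101, 2) = 5050 pairs i < j, with X_I the indicator of one inversion.
There are 5050 indicators.
For each fixed pair i < j, the values π(i) and π(j) are two distinct elements of {1, …, 101} in uniformly random order; by symmetry P[π(i) > π(j)] = 1/2.
By linearity: E[X] = 5050 · (1/2) = C(101, 2) · (1/2) = 5050/2 = 2525 ≈ 2525.000.

E[X] = 2525 = 2525.000.


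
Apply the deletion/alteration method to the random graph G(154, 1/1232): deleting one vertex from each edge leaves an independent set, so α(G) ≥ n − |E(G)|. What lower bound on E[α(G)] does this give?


E[|E(G)|] = C(154, 2)·p = 11781 · (1/1232) = 153/16.
E[α(G)] ≥ n − E[|E(G)|] = 154 − 153/16 = 2311/16.
Numerically: ≈ 144.4375.
(This is only a lower bound; the true E[α(G)] may be larger.)

E[α(G)] ≥ 2311/16 ≈ 144.4375.


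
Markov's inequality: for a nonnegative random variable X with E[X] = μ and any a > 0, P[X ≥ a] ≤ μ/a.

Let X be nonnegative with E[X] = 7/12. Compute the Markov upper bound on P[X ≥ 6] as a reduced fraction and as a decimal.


μ = E[X] = 7/12, a = 6.
Markov: P[X ≥ 6] ≤ μ/a = (7/12)/6 = 7/72.
Numerically: ≈ 0.0972.
(Since a = 6 > μ = 0.5833, the bound 7/72 is < 1 and informative.)

P[X ≥ 6] ≤ 7/72 ≈ 0.0972.


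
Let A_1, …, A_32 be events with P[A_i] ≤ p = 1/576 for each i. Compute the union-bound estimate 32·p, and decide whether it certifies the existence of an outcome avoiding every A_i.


Union bound: P[∪_{i=1}^{32} A_i] ≤ Σ_i P[A_i] ≤ 32·p = 32·(1/576) = 1/18.
Numerically: 1/18 ≈ 0.0555556.
Is 1/18 < 1? YES.
Since P[∪ A_i] ≤ 1/18 < 1, the complement has P[∩ A_i^c] ≥ 1 − 1/18 = 17/18 > 0, so some outcome avoids every A_i.

32·p = 1/18 ≈ 0.0555556; existence CERTIFIED by the union bound.


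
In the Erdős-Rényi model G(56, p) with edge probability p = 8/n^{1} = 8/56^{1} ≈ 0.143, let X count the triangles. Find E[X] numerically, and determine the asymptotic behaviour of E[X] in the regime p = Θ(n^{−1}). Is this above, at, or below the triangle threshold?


Number of potential triangles: C(56, 3) = 27720.
Each occurs with probability p³ ≈ (0.143)³ ≈ 2.91545e-03.
By linearity: E[X] = C(56, 3)·p³ ≈ 27720 · 2.91545e-03 ≈ 80.816.
Here α = 1, so p = 8/n is exactly at the triangle threshold p ~ 1/n. Asymptotically E[X] → c³/6 = 8³/6 = 256/3 ≈ 85.333, a bounded constant. In this regime the triangle count is asymptotically Poisson(c³/6).

E[X] ≈ 80.816; in regime p = Θ(1/n^{1}) E[X] stays bounded (at the triangle threshold p ~ 1/n).


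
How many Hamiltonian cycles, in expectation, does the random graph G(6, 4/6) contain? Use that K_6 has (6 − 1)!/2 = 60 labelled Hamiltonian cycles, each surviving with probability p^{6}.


K_6 has (6 − 1)!/2 = 60 labelled Hamiltonian cycles.
For each such Hamiltonian cycle H, let X_H = 1 if all 6 edges of H are present in G. Then P[X_H = 1] = p^{6} = (2/3)^{6} = 64/729.
By linearity: E[X] = Σ_H E[X_H] = 60 · p^{6} = 60 · 64/729 = 1280/243.
Numerically: E[X] ≈ 5.26749.

E[X] = 60 · (2/3)^{6} = 1280/243 ≈ 5.26749.


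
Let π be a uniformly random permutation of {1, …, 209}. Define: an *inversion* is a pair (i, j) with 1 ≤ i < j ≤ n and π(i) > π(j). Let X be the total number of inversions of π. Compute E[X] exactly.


Write X = Σ X_I over the C(209, 2) = 21736 pairs i < j, with X_I the indicator of one inversion.
There are 21736 indicators.
For each fixed pair i < j, the values π(i) and π(j) are two distinct elements of {1, …, 209} in uniformly random order; by symmetry P[π(i) > π(j)] = 1/2.
By linearity: E[X] = 21736 · (1/2) = C(209, 2) · (1/2) = 21736/2 = 10868 ≈ 10868.000.

E[X] = 10868 = 10868.000.


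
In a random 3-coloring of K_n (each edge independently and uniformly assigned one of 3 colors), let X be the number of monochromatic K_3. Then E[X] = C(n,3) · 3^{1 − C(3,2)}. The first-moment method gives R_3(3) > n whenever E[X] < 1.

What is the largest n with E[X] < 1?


We need C(n, 3) · 3^{1 − 3} < 1, i.e. C(n, 3) < 3^{3 − 1} = 9.
Check values of n near the boundary:
  n = 3: C(3, 3) = 1; 1 < 9? YES
  n = 4: C(4, 3) = 4; 4 < 9? YES
  n = 5: C(5, 3) = 10; 10 < 9? NO
  n = 6: C(6, 3) = 20; 20 < 9? NO
  n = 7: C(7, 3) = 35; 35 < 9? NO
The largest n with C(n, 3) < 9 is n = 4 (where E[X] = 4/9 ≈ 0.4444444). Hence R_3(3) > 4, i.e. R_3(3) ≥ 5.

Largest n = 4; hence R_3(3) > 4.


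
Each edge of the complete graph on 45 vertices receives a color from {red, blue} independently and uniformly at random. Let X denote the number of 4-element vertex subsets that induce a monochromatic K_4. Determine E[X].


Let X = Σ_S X_S over the C(45, 4) = 148995 subsets S of size 4, where X_S = 1 if the K_4 on S is monochromatic.
For a fixed S, the K_4 on S has C(4, 2) = 6 edges. P[all 6 edges red] = (1/2)^6, and likewise for blue, so P[monochromatic] = 2·(1/2)^6 = 2^{1 − 6} = 1/32.
Summing: E[X] = C(45, 4) · 2^{1 − 6} = 148995 · 1/32 = 148995/32.
Numerically: E[X] ≈ 4656.09375.

E[X] = C(45,4)·2^(1−C(4,2)) = 148995/32 ≈ 4656.09375.


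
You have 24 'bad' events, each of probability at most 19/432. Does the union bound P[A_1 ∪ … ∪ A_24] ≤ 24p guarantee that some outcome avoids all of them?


Union bound: P[∪_{i=1}^{24} A_i] ≤ Σ_i P[A_i] ≤ 24·p = 24·(19/432) = 19/18.
Numerically: 19/18 ≈ 1.056.
Is 19/18 < 1? NO.
Since the bound 19/18 is ≥ 1, the union bound is uninformative here; it does NOT by itself certify existence.

24·p = 19/18 ≈ 1.056; existence NOT certified by the union bound.


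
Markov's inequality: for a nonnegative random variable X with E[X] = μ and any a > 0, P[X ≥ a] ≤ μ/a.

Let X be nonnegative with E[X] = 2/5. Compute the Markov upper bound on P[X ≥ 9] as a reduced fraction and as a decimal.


μ = E[X] = 2/5, a = 9.
Markov: P[X ≥ 9] ≤ μ/a = (2/5)/9 = 2/45.
Numerically: ≈ 0.044444.
(Since a = 9 > μ = 0.400000, the bound 2/45 is < 1 and informative.)

P[X ≥ 9] ≤ 2/45 ≈ 0.044444.


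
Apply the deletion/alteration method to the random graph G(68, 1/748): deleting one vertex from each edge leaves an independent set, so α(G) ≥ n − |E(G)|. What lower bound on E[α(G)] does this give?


E[|E(G)|] = C(68, 2)·p = 2278 · (1/748) = 67/22.
E[α(G)] ≥ n − E[|E(G)|] = 68 − 67/22 = 1429/22.
Numerically: ≈ 64.954545.
(This is only a lower bound; the true E[α(G)] may be larger.)

E[α(G)] ≥ 1429/22 ≈ 64.954545.


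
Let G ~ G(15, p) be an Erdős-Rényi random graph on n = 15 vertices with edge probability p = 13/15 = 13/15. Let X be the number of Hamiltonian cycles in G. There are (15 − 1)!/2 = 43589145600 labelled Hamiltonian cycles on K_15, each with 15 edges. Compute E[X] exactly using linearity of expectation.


K_15 has (15 − 1)!/2 = 43589145600 labelled Hamiltonian cycles.
For each such Hamiltonian cycle H, let X_H = 1 if all 15 edges of H are present in G. Then P[X_H = 1] = p^{15} = (13/15)^{15} = 51185893014090757/437893890380859375.
By linearity: E[X] = Σ_H E[X_H] = 43589145600 · p^{15} = 43589145600 · 51185893014090757/437893890380859375 = 367267381606127548722176/72081298828125.
Numerically: E[X] ≈ 5.09518e+09.

E[X] = 43589145600 · (13/15)^{15} = 367267381606127548722176/72081298828125 ≈ 5.09518e+09.


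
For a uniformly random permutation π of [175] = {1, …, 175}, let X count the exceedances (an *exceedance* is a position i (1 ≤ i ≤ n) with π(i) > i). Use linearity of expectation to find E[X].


Write X = Σ_{i=1}^{175} X_i, where X_i = 1_{π(i) > i}.
For each fixed i, π(i) is uniform over {1, …, 175} (marginal of a uniform permutation), so P[π(i) > i] = (n − i)/n. Summing: Σ_{i=1}^{175} (n − i)/n = (0 + 1 + … + 174)/175 = 175(175 − 1)/(2·175) = (175 − 1)/2.
Hence E[X] = Σ_{i=1}^{175} (175 − i)/175 = 87 ≈ 87.0000.

E[X] = 87 = 87.0000.


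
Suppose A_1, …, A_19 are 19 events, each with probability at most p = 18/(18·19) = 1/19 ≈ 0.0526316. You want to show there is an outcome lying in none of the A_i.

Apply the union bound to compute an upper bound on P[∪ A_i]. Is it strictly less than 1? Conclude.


Union bound: P[∪_{i=1}^{19} A_i] ≤ Σ_i P[A_i] ≤ 19·p = 19·(1/19) = 1.
Numerically: 1 ≈ 1.0000000.
Is 1 < 1? NO.
Since the bound 1 is ≥ 1, the union bound is uninformative here; it does NOT by itself certify existence.

19·p = 1 ≈ 1.0000000; existence NOT certified by the union bound.


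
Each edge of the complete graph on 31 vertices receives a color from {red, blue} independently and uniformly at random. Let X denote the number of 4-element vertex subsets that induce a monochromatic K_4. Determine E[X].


Let X = Σ_S X_S over the C(31, 4) = 31465 subsets S of size 4, where X_S = 1 if the K_4 on S is monochromatic.
For a fixed S, the K_4 on S has C(4, 2) = 6 edges. P[all 6 edges red] = (1/2)^6, and likewise for blue, so P[monochromatic] = 2·(1/2)^6 = 2^{1 − 6} = 1/32.
Summing: E[X] = C(31, 4) · 2^{1 − 6} = 31465 · 1/32 = 31465/32.
Numerically: E[X] ≈ 983.281.

E[X] = C(31,4)·2^(1−C(4,2)) = 31465/32 ≈ 983.281.


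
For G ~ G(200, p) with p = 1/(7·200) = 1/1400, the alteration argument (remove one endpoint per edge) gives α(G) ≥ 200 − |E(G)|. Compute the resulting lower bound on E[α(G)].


E[|E(G)|] = C(200, 2)·p = 19900 · (1/1400) = 199/14.
E[α(G)] ≥ n − E[|E(G)|] = 200 − 199/14 = 2601/14.
Numerically: ≈ 185.7857.
(This is only a lower bound; the true E[α(G)] may be larger.)

E[α(G)] ≥ 2601/14 ≈ 185.7857.


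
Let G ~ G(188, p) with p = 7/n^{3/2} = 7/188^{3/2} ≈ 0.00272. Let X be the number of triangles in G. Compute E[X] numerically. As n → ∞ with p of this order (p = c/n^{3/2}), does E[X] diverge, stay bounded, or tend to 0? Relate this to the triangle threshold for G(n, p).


Number of potential triangles: C(188, 3) = 1089836.
Each occurs with probability p³ ≈ (0.00272)³ ≈ 2.00255e-08.
By linearity: E[X] = C(188, 3)·p³ ≈ 1089836 · 2.00255e-08 ≈ 0.022.
Since α = 3/2 > 1, p = c/n^{3/2} = o(1/n) is below the triangle threshold p ~ 1/n. Asymptotically E[X] ~ (c³/6)·n^{3(1−α)} = (7³/6)·n^{-1.5} → 0, so by Markov's inequality G has no triangles w.h.p.

E[X] ≈ 0.022; in regime p = Θ(1/n^{3/2}) E[X] tends to 0 (below the triangle threshold p ~ 1/n).


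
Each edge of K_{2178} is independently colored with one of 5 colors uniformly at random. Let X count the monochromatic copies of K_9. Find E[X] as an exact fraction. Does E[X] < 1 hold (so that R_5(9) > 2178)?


E[X] = C(2178, 9) · 5^{1 − 36} = 2989303896287203303608800 · 5^{−35} = 2989303896287203303608800/2910383045673370361328125.
As a reduced fraction: E[X] = 119572155851488132144352/116415321826934814453125 ≈ 1.0271.
Is E[X] < 1? NO.
Since E[X] ≥ 1, the first-moment bound is inconclusive at n = 2178; it does NOT by itself certify R_5(9) > 2178.

E[X] = 119572155851488132144352/116415321826934814453125 ≈ 1.0271; E[X] ≥ 1; first-moment method inconclusive here.


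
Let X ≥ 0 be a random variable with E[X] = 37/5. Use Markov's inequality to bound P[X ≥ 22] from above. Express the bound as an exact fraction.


μ = E[X] = 37/5, a = 22.
Markov: P[X ≥ 22] ≤ μ/a = (37/5)/22 = 37/110.
Numerically: ≈ 0.3364.
(Since a = 22 > μ = 7.4000, the bound 37/110 is < 1 and informative.)

P[X ≥ 22] ≤ 37/110 ≈ 0.3364.


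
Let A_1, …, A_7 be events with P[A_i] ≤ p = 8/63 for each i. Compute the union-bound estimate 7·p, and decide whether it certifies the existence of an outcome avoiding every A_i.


Union bound: P[∪_{i=1}^{7} A_i] ≤ Σ_i P[A_i] ≤ 7·p = 7·(8/63) = 8/9.
Numerically: 8/9 ≈ 0.888889.
Is 8/9 < 1? YES.
Since P[∪ A_i] ≤ 8/9 < 1, the complement has P[∩ A_i^c] ≥ 1 − 8/9 = 1/9 > 0, so some outcome avoids every A_i.

7·p = 8/9 ≈ 0.888889; existence CERTIFIED by the union bound.


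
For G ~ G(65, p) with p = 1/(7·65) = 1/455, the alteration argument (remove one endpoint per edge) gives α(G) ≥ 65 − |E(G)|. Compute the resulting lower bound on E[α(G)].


E[|E(G)|] = C(65, 2)·p = 2080 · (1/455) = 32/7.
E[α(G)] ≥ n − E[|E(G)|] = 65 − 32/7 = 423/7.
Numerically: ≈ 60.4286.
(This is only a lower bound; the true E[α(G)] may be larger.)

E[α(G)] ≥ 423/7 ≈ 60.4286.


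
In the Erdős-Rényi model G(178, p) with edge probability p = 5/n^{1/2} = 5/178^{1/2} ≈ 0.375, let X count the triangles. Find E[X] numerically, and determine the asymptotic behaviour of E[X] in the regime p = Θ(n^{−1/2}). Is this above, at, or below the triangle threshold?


Number of potential triangles: C(178, 3) = 924176.
Each occurs with probability p³ ≈ (0.375)³ ≈ 5.26357e-02.
By linearity: E[X] = C(178, 3)·p³ ≈ 924176 · 5.26357e-02 ≈ 48644.607.
Since α = 1/2 < 1, p = c/n^{1/2} ≫ 1/n is above the triangle threshold p ~ 1/n. Asymptotically E[X] ~ (c³/6)·n^{3(1−α)} = (5³/6)·n^{1.5} → ∞; triangles are abundant w.h.p.

E[X] ≈ 48644.607; in regime p = Θ(1/n^{1/2}) E[X] diverges (above the triangle threshold p ~ 1/n).


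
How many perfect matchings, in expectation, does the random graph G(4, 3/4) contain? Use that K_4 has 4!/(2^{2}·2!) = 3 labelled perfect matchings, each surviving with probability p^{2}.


K_4 has 4!/(2^{2}·2!) = 3 labelled perfect matchings.
For each such perfect matching H, let X_H = 1 if all 2 edges of H are present in G. Then P[X_H = 1] = p^{2} = (3/4)^{2} = 9/16.
Summing the indicators: E[X] = Σ_H E[X_H] = 3 · p^{2} = 3 · 9/16 = 27/16.
Numerically: E[X] ≈ 1.6875.

E[X] = 3 · (3/4)^{2} = 27/16 ≈ 1.6875.


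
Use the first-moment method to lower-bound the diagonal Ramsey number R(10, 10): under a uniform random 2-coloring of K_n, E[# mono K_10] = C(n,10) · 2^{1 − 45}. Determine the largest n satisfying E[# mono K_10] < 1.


We need C(n, 10) · 2^{1 − 45} < 1, i.e. C(n, 10) < 2^{45 − 1} = 17592186044416.
Check values of n near the boundary:
  n = 94: C(94, 10) = 9041256841903; 9041256841903 < 17592186044416? YES
  n = 95: C(95, 10) = 10104934117421; 10104934117421 < 17592186044416? YES
  n = 96: C(96, 10) = 11279926456656; 11279926456656 < 17592186044416? YES
  n = 97: C(97, 10) = 12576469727536; 12576469727536 < 17592186044416? YES
  n = 98: C(98, 10) = 14005614014756; 14005614014756 < 17592186044416? YES
  n = 99: C(99, 10) = 15579278510796; 15579278510796 < 17592186044416? YES
  n = 100: C(100, 10) = 17310309456440; 17310309456440 < 17592186044416? YES
  n = 101: C(101, 10) = 19212541264840; 19212541264840 < 17592186044416? NO
  n = 102: C(102, 10) = 21300860967540; 21300860967540 < 17592186044416? NO
  n = 103: C(103, 10) = 23591276125340; 23591276125340 < 17592186044416? NO
The largest n with C(n, 10) < 17592186044416 is n = 100 (where E[X] = 2163788682055/2199023255552 ≈ 0.9840). Hence R(10, 10) > 100, i.e. R(10, 10) ≥ 101.

Largest n = 100; hence R(10, 10) > 100.


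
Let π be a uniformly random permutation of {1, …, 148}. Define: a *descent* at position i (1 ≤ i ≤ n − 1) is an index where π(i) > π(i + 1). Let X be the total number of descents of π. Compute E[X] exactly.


Write X = Σ X_I over i = 1, …, 147, with X_I the indicator of one descent.
There are 147 indicators.
For each fixed i, the pair (π(i), π(i+1)) is a uniformly random ordered pair of distinct values from {1, …, 148}; by symmetry P[π(i) > π(i+1)] = 1/2.
By linearity: E[X] = 147 · (1/2) = (148 − 1) · (1/2) = 147/2 ≈ 73.5000.

E[X] = 147/2 = 73.5000.


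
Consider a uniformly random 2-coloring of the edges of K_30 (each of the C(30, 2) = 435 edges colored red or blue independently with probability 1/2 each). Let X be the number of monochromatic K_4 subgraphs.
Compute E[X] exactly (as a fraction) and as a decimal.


Let X = Σ_S X_S over the C(30, 4) = 27405 subsets S of size 4, where X_S = 1 if the K_4 on S is monochromatic.
For a fixed S, the K_4 on S has C(4, 2) = 6 edges. P[all 6 edges red] = (1/2)^6, and likewise for blue, so P[monochromatic] = 2·(1/2)^6 = 2^{1 − 6} = 1/32.
By linearity of expectation: E[X] = C(30, 4) · 2^{1 − 6} = 27405 · 1/32 = 27405/32.
Numerically: E[X] ≈ 856.40625.

E[X] = C(30,4)·2^(1−C(4,2)) = 27405/32 ≈ 856.40625.


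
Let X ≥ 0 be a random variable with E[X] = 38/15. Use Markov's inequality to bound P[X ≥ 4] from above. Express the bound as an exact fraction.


μ = E[X] = 38/15, a = 4.
Markov: P[X ≥ 4] ≤ μ/a = (38/15)/4 = 19/30.
Numerically: ≈ 0.63333.
(Since a = 4 > μ = 2.53333, the bound 19/30 is < 1 and informative.)

P[X ≥ 4] ≤ 19/30 ≈ 0.63333.


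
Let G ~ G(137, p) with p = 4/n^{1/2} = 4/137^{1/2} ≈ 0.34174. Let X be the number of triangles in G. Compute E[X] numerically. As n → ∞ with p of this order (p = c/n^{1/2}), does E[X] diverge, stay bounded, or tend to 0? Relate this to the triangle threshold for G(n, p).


Number of potential triangles: C(137, 3) = 419220.
Each occurs with probability p³ ≈ (0.34174)³ ≈ 3.9911599e-02.
By linearity: E[X] = C(137, 3)·p³ ≈ 419220 · 3.9911599e-02 ≈ 16731.74037.
Since α = 1/2 < 1, p = c/n^{1/2} ≫ 1/n is above the triangle threshold p ~ 1/n. Asymptotically E[X] ~ (c³/6)·n^{3(1−α)} = (4³/6)·n^{1.5} → ∞; triangles are abundant w.h.p.

E[X] ≈ 16731.74037; in regime p = Θ(1/n^{1/2}) E[X] diverges (above the triangle threshold p ~ 1/n).


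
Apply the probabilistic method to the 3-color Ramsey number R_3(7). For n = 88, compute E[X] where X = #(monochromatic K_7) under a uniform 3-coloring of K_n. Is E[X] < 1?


E[X] = C(88, 7) · 3^{1 − 21} = 6348337336 · 3^{−20} = 6348337336/3486784401.
As a reduced fraction: E[X] = 6348337336/3486784401 ≈ 1.8207.
Is E[X] < 1? NO.
Since E[X] ≥ 1, the first-moment bound is inconclusive at n = 88; it does NOT by itself certify R_3(7) > 88.

E[X] = 6348337336/3486784401 ≈ 1.8207; E[X] ≥ 1; first-moment method inconclusive here.


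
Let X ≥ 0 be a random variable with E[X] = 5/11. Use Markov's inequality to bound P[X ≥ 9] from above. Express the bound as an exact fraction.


μ = E[X] = 5/11, a = 9.
Markov: P[X ≥ 9] ≤ μ/a = (5/11)/9 = 5/99.
Numerically: ≈ 0.051.
(Since a = 9 > μ = 0.455, the bound 5/99 is < 1 and informative.)

P[X ≥ 9] ≤ 5/99 ≈ 0.051.


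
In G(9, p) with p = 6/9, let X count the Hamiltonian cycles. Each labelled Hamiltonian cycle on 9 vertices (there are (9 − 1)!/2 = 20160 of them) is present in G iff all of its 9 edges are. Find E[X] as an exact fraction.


K_9 has (9 − 1)!/2 = 20160 labelled Hamiltonian cycles.
For each such Hamiltonian cycle H, let X_H = 1 if all 9 edges of H are present in G. Then P[X_H = 1] = p^{9} = (2/3)^{9} = 512/19683.
By linearity: E[X] = Σ_H E[X_H] = 20160 · p^{9} = 20160 · 512/19683 = 1146880/2187.
Numerically: E[X] ≈ 524.4.

E[X] = 20160 · (2/3)^{9} = 1146880/2187 ≈ 524.4.


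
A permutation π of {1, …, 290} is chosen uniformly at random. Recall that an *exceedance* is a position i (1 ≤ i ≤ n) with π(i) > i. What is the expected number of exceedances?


Write X = Σ_{i=1}^{290} X_i, where X_i = 1_{π(i) > i}.
For each fixed i, π(i) is uniform over {1, …, 290} (marginal of a uniform permutation), so P[π(i) > i] = (n − i)/n. Summing: Σ_{i=1}^{290} (n − i)/n = (0 + 1 + … + 289)/290 = 290(290 − 1)/(2·290) = (290 − 1)/2.
Hence E[X] = Σ_{i=1}^{290} (290 − i)/290 = 289/2 ≈ 144.500000.

E[X] = 289/2 = 144.500000.


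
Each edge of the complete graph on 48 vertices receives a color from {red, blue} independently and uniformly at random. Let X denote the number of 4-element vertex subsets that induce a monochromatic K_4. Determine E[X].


Let X = Σ_S X_S over the C(48, 4) = 194580 subsets S of size 4, where X_S = 1 if the K_4 on S is monochromatic.
For a fixed S, the K_4 on S has C(4, 2) = 6 edges. P[all 6 edges red] = (1/2)^6, and likewise for blue, so P[monochromatic] = 2·(1/2)^6 = 2^{1 − 6} = 1/32.
By linearity of expectation: E[X] = C(48, 4) · 2^{1 − 6} = 194580 · 1/32 = 48645/8.
Numerically: E[X] ≈ 6080.6250.

E[X] = C(48,4)·2^(1−C(4,2)) = 48645/8 ≈ 6080.6250.


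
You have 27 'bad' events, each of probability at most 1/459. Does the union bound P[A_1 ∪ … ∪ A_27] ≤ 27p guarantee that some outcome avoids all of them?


Union bound: P[∪_{i=1}^{27} A_i] ≤ Σ_i P[A_i] ≤ 27·p = 27·(1/459) = 1/17.
Numerically: 1/17 ≈ 0.0588235.
Is 1/17 < 1? YES.
Since P[∪ A_i] ≤ 1/17 < 1, the complement has P[∩ A_i^c] ≥ 1 − 1/17 = 16/17 > 0, so some outcome avoids every A_i.

27·p = 1/17 ≈ 0.0588235; existence CERTIFIED by the union bound.


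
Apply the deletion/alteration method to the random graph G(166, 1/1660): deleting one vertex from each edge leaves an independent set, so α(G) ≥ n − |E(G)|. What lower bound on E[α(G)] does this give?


E[|E(G)|] = C(166, 2)·p = 13695 · (1/1660) = 33/4.
E[α(G)] ≥ n − E[|E(G)|] = 166 − 33/4 = 631/4.
Numerically: ≈ 157.750000.
(This is only a lower bound; the true E[α(G)] may be larger.)

E[α(G)] ≥ 631/4 ≈ 157.750000.


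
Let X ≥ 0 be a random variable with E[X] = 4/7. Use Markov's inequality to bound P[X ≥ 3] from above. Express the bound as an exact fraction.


μ = E[X] = 4/7, a = 3.
Markov: P[X ≥ 3] ≤ μ/a = (4/7)/3 = 4/21.
Numerically: ≈ 0.1905.
(Since a = 3 > μ = 0.5714, the bound 4/21 is < 1 and informative.)

P[X ≥ 3] ≤ 4/21 ≈ 0.1905.


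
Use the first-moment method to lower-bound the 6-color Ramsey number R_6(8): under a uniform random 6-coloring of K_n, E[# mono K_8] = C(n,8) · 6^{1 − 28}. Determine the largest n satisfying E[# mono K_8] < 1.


We need C(n, 8) · 6^{1 − 28} < 1, i.e. C(n, 8) < 6^{28 − 1} = 1023490369077469249536.
Check values of n near the boundary:
  n = 1594: C(1594, 8) = 1015652773590544255167; 1015652773590544255167 < 1023490369077469249536? YES
  n = 1595: C(1595, 8) = 1020772636343363633895; 1020772636343363633895 < 1023490369077469249536? YES
  n = 1596: C(1596, 8) = 1025915067760710553965; 1025915067760710553965 < 1023490369077469249536? NO
The largest n with C(n, 8) < 1023490369077469249536 is n = 1595 (where E[X] = 113419181815929292655/113721152119718805504 ≈ 0.9973446). Hence R_6(8) > 1595, i.e. R_6(8) ≥ 1596.

Largest n = 1595; hence R_6(8) > 1595.


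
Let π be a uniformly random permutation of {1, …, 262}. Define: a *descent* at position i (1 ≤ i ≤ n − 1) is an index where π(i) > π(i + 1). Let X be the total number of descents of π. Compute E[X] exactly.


Write X = Σ X_I over i = 1, …, 261, with X_I the indicator of one descent.
There are 261 indicators.
For each fixed i, the pair (π(i), π(i+1)) is a uniformly random ordered pair of distinct values from {1, …, 262}; by symmetry P[π(i) > π(i+1)] = 1/2.
By linearity: E[X] = 261 · (1/2) = (262 − 1) · (1/2) = 261/2 ≈ 130.500000.

E[X] = 261/2 = 130.500000.


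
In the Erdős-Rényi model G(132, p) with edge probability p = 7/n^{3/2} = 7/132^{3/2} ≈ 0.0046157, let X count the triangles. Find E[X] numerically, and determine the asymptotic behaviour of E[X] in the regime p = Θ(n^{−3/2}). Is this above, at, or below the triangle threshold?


Number of potential triangles: C(132, 3) = 374660.
Each occurs with probability p³ ≈ (0.0046157)³ ≈ 9.83357489e-08.
By linearity: E[X] = C(132, 3)·p³ ≈ 374660 · 9.83357489e-08 ≈ 0.036842.
Since α = 3/2 > 1, p = c/n^{3/2} = o(1/n) is below the triangle threshold p ~ 1/n. Asymptotically E[X] ~ (c³/6)·n^{3(1−α)} = (7³/6)·n^{-1.5} → 0, so by Markov's inequality G has no triangles w.h.p.

E[X] ≈ 0.036842; in regime p = Θ(1/n^{3/2}) E[X] tends to 0 (below the triangle threshold p ~ 1/n).


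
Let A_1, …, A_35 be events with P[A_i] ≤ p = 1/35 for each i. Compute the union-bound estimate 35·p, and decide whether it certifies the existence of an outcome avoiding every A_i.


Union bound: P[∪_{i=1}^{35} A_i] ≤ Σ_i P[A_i] ≤ 35·p = 35·(1/35) = 1.
Numerically: 1 ≈ 1.0000000.
Is 1 < 1? NO.
Since the bound 1 is ≥ 1, the union bound is uninformative here; it does NOT by itself certify existence.

35·p = 1 ≈ 1.0000000; existence NOT certified by the union bound.


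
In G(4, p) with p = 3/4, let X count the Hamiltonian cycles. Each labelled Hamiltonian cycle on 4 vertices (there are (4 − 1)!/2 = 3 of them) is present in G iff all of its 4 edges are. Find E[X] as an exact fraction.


K_4 has (4 − 1)!/2 = 3 labelled Hamiltonian cycles.
For each such Hamiltonian cycle H, let X_H = 1 if all 4 edges of H are present in G. Then P[X_H = 1] = p^{4} = (3/4)^{4} = 81/256.
Summing the indicators: E[X] = Σ_H E[X_H] = 3 · p^{4} = 3 · 81/256 = 243/256.
Numerically: E[X] ≈ 0.949.

E[X] = 3 · (3/4)^{4} = 243/256 ≈ 0.949.


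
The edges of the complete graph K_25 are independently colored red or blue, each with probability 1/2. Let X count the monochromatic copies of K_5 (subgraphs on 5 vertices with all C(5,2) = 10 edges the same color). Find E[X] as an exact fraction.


Let X = Σ_S X_S over the C(25, 5) = 53130 subsets S of size 5, where X_S = 1 if the K_5 on S is monochromatic.
For a fixed S, the K_5 on S has C(5, 2) = 10 edges. P[all 10 edges red] = (1/2)^10, and likewise for blue, so P[monochromatic] = 2·(1/2)^10 = 2^{1 − 10} = 1/512.
By linearity: E[X] = C(25, 5) · 2^{1 − 10} = 53130 · 1/512 = 26565/256.
Numerically: E[X] ≈ 103.76953.

E[X] = C(25,5)·2^(1−C(5,2)) = 26565/256 ≈ 103.76953.


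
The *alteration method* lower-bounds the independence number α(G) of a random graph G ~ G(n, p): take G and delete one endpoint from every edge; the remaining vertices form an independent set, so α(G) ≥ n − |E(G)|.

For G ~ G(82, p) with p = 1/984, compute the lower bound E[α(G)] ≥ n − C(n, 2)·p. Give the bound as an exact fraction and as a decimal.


E[|E(G)|] = C(82, 2)·p = 3321 · (1/984) = 27/8.
E[α(G)] ≥ n − E[|E(G)|] = 82 − 27/8 = 629/8.
Numerically: ≈ 78.625.
(This is only a lower bound; the true E[α(G)] may be larger.)

E[α(G)] ≥ 629/8 ≈ 78.625.


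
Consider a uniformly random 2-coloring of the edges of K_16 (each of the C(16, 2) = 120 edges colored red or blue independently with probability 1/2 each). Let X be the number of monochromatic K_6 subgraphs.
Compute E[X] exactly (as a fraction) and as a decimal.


Let X = Σ_S X_S over the C(16, 6) = 8008 subsets S of size 6, where X_S = 1 if the K_6 on S is monochromatic.
For a fixed S, the K_6 on S has C(6, 2) = 15 edges. P[all 15 edges red] = (1/2)^15, and likewise for blue, so P[monochromatic] = 2·(1/2)^15 = 2^{1 − 15} = 1/16384.
By linearity: E[X] = C(16, 6) · 2^{1 − 15} = 8008 · 1/16384 = 1001/2048.
Numerically: E[X] ≈ 0.4888.

E[X] = C(16,6)·2^(1−C(6,2)) = 1001/2048 ≈ 0.4888.


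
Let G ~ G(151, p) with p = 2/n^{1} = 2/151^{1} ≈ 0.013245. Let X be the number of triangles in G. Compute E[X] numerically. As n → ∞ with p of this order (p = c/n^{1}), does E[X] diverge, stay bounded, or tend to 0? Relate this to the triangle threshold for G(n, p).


Number of potential triangles: C(151, 3) = 562475.
Each occurs with probability p³ ≈ (0.013245)³ ≈ 2.32358811e-06.
By linearity: E[X] = C(151, 3)·p³ ≈ 562475 · 2.32358811e-06 ≈ 1.306960.
Here α = 1, so p = 2/n is exactly at the triangle threshold p ~ 1/n. Asymptotically E[X] → c³/6 = 2³/6 = 4/3 ≈ 1.333333, a bounded constant. In this regime the triangle count is asymptotically Poisson(c³/6).

E[X] ≈ 1.306960; in regime p = Θ(1/n^{1}) E[X] stays bounded (at the triangle threshold p ~ 1/n).


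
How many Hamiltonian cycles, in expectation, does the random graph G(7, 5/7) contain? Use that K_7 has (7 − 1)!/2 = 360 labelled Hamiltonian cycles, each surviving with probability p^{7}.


K_7 has (7 − 1)!/2 = 360 labelled Hamiltonian cycles.
For each such Hamiltonian cycle H, let X_H = 1 if all 7 edges of H are present in G. Then P[X_H = 1] = p^{7} = (5/7)^{7} = 78125/823543.
Summing the indicators: E[X] = Σ_H E[X_H] = 360 · p^{7} = 360 · 78125/823543 = 28125000/823543.
Numerically: E[X] ≈ 34.151.

E[X] = 360 · (5/7)^{7} = 28125000/823543 ≈ 34.151.


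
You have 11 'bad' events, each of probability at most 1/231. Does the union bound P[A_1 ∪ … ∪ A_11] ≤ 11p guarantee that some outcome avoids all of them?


Union bound: P[∪_{i=1}^{11} A_i] ≤ Σ_i P[A_i] ≤ 11·p = 11·(1/231) = 1/21.
Numerically: 1/21 ≈ 0.0476190.
Is 1/21 < 1? YES.
Since P[∪ A_i] ≤ 1/21 < 1, the complement has P[∩ A_i^c] ≥ 1 − 1/21 = 20/21 > 0, so some outcome avoids every A_i.

11·p = 1/21 ≈ 0.0476190; existence CERTIFIED by the union bound.
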